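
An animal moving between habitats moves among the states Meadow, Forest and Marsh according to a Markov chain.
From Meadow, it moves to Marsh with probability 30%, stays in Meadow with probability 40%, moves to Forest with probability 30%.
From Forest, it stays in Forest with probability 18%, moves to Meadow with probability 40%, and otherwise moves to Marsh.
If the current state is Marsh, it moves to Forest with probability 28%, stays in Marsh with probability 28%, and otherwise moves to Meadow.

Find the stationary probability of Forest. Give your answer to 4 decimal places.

0.2621

Let the stationary distribution be π with π = πP and π_1 + π_2 + π_3 = 1.
π_1 = 0.4·π_1 + 0.4·π_2 + 0.44·π_3
π_2 = 0.3·π_1 + 0.18·π_2 + 0.28·π_3
Solving with the normalization constraint gives π = (0.4130, 0.2621, 0.3249).
So the stationary probability of Forest is 0.2621.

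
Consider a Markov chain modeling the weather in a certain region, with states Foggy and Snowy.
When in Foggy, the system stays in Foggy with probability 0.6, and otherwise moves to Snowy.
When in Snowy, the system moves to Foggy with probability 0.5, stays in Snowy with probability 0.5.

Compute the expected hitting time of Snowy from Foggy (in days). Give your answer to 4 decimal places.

2.5000

Let t(s) be the expected number of days to first reach Snowy from state s, with t(Snowy) = 0. Conditioning on the first day:
t(Foggy) = 1 + 0.6·t(Foggy)
Solving: t(Foggy) = 2.5000.
Expected days from Foggy to Snowy: 2.5000.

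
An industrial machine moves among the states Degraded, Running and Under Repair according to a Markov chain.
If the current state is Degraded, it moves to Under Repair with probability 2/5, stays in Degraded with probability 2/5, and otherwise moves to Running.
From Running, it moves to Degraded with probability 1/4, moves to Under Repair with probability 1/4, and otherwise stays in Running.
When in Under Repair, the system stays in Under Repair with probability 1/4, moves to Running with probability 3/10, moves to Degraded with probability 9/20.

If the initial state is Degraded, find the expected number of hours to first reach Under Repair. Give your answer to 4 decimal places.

Let t(s) be the expected number of hours to first reach Under Repair from state s, with t(Under Repair) = 0. Conditioning on the first hour:
t(Degraded) = 1 + 0.4·t(Degraded) + 0.2·t(Running)
t(Running) = 1 + 0.25·t(Degraded) + 0.5·t(Running)
Solving: t(Degraded) = 2.8000, t(Running) = 3.4000.
Expected hours from Degraded to Under Repair: 2.8000.

2.8000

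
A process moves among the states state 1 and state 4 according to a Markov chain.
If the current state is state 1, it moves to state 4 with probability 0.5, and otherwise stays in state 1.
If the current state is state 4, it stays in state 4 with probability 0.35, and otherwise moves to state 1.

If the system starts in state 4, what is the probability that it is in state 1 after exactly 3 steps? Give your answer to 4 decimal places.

Propagate the distribution vector 3 steps from state 4.
After 0 steps: (0.0000, 1.0000)
After 1 step: (0.6500, 0.3500)
After 2 steps: (0.5525, 0.4475)
After 3 steps: (0.5671, 0.4329)
P(in state 1 after 3 steps) = 0.5671

0.5671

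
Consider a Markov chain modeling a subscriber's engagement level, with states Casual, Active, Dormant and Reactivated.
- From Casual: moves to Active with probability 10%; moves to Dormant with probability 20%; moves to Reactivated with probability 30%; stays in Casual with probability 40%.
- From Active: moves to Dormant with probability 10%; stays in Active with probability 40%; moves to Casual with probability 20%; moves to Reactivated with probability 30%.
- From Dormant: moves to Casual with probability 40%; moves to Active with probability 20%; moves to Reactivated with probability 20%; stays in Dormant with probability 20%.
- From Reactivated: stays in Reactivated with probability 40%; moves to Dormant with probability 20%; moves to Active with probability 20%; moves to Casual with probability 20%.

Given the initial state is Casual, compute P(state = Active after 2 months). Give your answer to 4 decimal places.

0.1800

Propagate the distribution vector 2 months from Casual.
After 0 months: (1.0000, 0.0000, 0.0000, 0.0000)
After 1 month: (0.4000, 0.1000, 0.2000, 0.3000)
After 2 months: (0.3200, 0.1800, 0.1900, 0.3100)
P(in Active after 2 months) = 0.1800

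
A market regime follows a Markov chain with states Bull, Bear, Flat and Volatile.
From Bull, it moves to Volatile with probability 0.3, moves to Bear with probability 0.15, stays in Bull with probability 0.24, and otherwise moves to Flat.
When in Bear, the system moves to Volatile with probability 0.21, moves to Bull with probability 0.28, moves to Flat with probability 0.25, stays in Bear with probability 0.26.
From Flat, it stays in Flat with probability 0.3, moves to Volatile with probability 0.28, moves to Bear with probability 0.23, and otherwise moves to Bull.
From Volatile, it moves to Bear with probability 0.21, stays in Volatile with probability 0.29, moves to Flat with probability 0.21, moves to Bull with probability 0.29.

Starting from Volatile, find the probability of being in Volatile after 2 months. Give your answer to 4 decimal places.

0.2740

Propagate the distribution vector 2 months from Volatile.
After 0 months: (0.0000, 0.0000, 0.0000, 1.0000)
After 1 month: (0.2900, 0.2100, 0.2100, 0.2900)
After 2 months: (0.2524, 0.2073, 0.2663, 0.2740)
P(in Volatile after 2 months) = 0.2740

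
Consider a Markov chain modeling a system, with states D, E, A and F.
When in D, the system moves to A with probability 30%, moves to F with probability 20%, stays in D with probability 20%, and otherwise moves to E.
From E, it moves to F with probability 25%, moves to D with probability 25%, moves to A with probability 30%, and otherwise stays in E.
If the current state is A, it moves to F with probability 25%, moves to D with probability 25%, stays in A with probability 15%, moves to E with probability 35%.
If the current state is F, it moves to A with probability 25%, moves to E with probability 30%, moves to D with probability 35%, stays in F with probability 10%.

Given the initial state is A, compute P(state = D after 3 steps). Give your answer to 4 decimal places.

0.2569

Propagate the distribution vector 3 steps from A.
After 0 steps: (0.0000, 0.0000, 1.0000, 0.0000)
After 1 step: (0.2500, 0.3500, 0.1500, 0.2500)
After 2 steps: (0.2625, 0.2725, 0.2650, 0.2000)
After 3 steps: (0.2569, 0.2860, 0.2503, 0.2069)
P(in D after 3 steps) = 0.2569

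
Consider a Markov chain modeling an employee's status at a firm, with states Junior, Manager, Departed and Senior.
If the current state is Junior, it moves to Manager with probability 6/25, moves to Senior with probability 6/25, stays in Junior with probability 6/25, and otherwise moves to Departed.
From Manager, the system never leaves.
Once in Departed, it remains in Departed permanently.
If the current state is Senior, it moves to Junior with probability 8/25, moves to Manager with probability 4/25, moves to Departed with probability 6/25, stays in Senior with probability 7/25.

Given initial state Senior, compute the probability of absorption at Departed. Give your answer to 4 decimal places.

0.5782

Let h(s) be the probability of absorption at Departed starting from transient state s. Then h(Departed) = 1 and h(Manager) = 0. By first-step analysis:
h(Junior) = 0.24·h(Junior) + 0.24·0 + 0.28·1 + 0.24·h(Senior)
h(Senior) = 0.32·h(Junior) + 0.16·0 + 0.24·1 + 0.28·h(Senior)
Solving: h(Junior) = 0.5510, h(Senior) = 0.5782.
Starting from Senior, the probability is 0.5782.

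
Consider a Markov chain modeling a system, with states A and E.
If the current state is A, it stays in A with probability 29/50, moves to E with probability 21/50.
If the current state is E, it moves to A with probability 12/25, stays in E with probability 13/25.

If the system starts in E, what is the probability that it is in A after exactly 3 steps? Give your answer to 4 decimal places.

Propagate the distribution vector 3 steps from E.
After 0 steps: (0.0000, 1.0000)
After 1 step: (0.4800, 0.5200)
After 2 steps: (0.5280, 0.4720)
After 3 steps: (0.5328, 0.4672)
P(in A after 3 steps) = 0.5328

0.5328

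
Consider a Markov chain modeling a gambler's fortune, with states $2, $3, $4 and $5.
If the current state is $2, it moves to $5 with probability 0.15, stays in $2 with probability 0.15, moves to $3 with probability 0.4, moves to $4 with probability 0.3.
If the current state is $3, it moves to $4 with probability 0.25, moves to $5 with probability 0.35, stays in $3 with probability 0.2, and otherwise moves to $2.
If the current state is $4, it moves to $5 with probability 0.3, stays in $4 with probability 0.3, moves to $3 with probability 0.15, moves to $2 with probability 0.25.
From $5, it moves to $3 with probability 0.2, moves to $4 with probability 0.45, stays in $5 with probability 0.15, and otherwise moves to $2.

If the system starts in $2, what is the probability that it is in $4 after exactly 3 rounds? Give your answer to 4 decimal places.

Propagate the distribution vector 3 rounds from $2.
After 0 rounds: (1.0000, 0.0000, 0.0000, 0.0000)
After 1 round: (0.1500, 0.4000, 0.3000, 0.1500)
After 2 rounds: (0.2075, 0.2150, 0.3025, 0.2750)
After 3 rounds: (0.2048, 0.2264, 0.3305, 0.2384)
P(in $4 after 3 rounds) = 0.3305

0.3305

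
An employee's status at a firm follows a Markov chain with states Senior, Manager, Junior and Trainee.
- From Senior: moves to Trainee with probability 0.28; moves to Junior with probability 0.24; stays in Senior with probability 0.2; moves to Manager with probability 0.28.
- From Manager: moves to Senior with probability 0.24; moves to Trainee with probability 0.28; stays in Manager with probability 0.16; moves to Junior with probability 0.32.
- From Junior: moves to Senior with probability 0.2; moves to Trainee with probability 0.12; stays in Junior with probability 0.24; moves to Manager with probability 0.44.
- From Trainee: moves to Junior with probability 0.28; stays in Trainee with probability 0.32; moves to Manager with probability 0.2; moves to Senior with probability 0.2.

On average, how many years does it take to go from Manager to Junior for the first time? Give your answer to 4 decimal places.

Let t(s) be the expected number of years to first reach Junior from state s, with t(Junior) = 0. Conditioning on the first year:
t(Senior) = 1 + 0.2·t(Senior) + 0.28·t(Manager) + 0.28·t(Trainee)
t(Manager) = 1 + 0.24·t(Senior) + 0.16·t(Manager) + 0.28·t(Trainee)
t(Trainee) = 1 + 0.2·t(Senior) + 0.2·t(Manager) + 0.32·t(Trainee)
Solving: t(Senior) = 3.7037, t(Manager) = 3.4392, t(Trainee) = 3.5714.
Expected years from Manager to Junior: 3.4392.

3.4392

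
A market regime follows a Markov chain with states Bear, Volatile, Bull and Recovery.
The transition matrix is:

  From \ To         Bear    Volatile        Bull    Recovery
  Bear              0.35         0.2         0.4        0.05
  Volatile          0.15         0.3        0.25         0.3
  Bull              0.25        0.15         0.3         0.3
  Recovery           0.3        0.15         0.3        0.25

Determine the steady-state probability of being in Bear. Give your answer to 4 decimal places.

Let the stationary distribution be π with π = πP and π_1 + π_2 + π_3 + π_4 = 1.
π_1 = 0.35·π_1 + 0.15·π_2 + 0.25·π_3 + 0.3·π_4
π_2 = 0.2·π_1 + 0.3·π_2 + 0.15·π_3 + 0.15·π_4
π_3 = 0.4·π_1 + 0.25·π_2 + 0.3·π_3 + 0.3·π_4
Solving with the normalization constraint gives π = (0.2687, 0.1923, 0.3173, 0.2217).
So the stationary probability of Bear is 0.2687.

0.2687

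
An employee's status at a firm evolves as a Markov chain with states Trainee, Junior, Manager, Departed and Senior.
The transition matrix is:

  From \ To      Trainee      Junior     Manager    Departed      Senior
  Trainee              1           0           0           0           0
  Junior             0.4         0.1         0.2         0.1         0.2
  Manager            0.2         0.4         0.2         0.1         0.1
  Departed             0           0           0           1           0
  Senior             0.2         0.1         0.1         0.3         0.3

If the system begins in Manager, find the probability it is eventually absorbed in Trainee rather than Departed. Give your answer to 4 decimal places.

0.6586

Let h(s) be the probability of absorption at Trainee starting from transient state s. Then h(Trainee) = 1 and h(Departed) = 0. By first-step analysis:
h(Junior) = 0.4·1 + 0.1·h(Junior) + 0.2·h(Manager) + 0.1·0 + 0.2·h(Senior)
h(Manager) = 0.2·1 + 0.4·h(Junior) + 0.2·h(Manager) + 0.1·0 + 0.1·h(Senior)
h(Senior) = 0.2·1 + 0.1·h(Junior) + 0.1·h(Manager) + 0.3·0 + 0.3·h(Senior)
Solving: h(Junior) = 0.6973, h(Manager) = 0.6586, h(Senior) = 0.4794.
Starting from Manager, the probability is 0.6586.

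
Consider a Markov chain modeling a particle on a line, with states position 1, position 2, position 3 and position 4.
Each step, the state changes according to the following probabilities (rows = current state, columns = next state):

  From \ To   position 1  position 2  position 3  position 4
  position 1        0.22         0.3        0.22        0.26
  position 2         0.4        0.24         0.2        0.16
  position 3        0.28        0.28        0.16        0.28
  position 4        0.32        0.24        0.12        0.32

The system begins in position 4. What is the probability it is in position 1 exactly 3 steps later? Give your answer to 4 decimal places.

0.3038

Propagate the distribution vector 3 steps from position 4.
After 0 steps: (0.0000, 0.0000, 0.0000, 1.0000)
After 1 step: (0.3200, 0.2400, 0.1200, 0.3200)
After 2 steps: (0.3024, 0.2640, 0.1760, 0.2576)
After 3 steps: (0.3038, 0.2652, 0.1784, 0.2526)
P(in position 1 after 3 steps) = 0.3038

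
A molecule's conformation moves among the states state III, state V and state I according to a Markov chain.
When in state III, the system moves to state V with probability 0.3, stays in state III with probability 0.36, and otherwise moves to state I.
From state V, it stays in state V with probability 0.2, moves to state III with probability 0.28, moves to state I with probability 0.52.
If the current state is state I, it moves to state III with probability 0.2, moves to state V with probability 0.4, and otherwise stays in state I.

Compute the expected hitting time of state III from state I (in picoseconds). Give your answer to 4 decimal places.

4.4118

Let t(s) be the expected number of picoseconds to first reach state III from state s, with t(state III) = 0. Conditioning on the first picosecond:
t(state V) = 1 + 0.2·t(state V) + 0.52·t(state I)
t(state I) = 1 + 0.4·t(state V) + 0.4·t(state I)
Solving: t(state V) = 4.1176, t(state I) = 4.4118.
Expected picoseconds from state I to state III: 4.4118.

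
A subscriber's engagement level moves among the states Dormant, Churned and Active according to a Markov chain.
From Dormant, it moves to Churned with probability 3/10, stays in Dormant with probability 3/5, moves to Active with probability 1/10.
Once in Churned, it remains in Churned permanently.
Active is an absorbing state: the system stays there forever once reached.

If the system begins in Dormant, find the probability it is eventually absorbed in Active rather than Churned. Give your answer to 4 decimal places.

0.2500

Let h(s) be the probability of absorption at Active starting from transient state s. Then h(Active) = 1 and h(Churned) = 0. By first-step analysis:
h(Dormant) = 0.6·h(Dormant) + 0.3·0 + 0.1·1
Solving: h(Dormant) = 0.2500.
Starting from Dormant, the probability is 0.2500.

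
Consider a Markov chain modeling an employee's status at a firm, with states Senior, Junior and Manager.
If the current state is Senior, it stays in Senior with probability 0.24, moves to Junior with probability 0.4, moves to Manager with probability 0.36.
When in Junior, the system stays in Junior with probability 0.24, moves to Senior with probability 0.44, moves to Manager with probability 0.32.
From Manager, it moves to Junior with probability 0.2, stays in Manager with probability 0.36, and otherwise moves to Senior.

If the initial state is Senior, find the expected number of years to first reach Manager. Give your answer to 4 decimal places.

2.8884

Let t(s) be the expected number of years to first reach Manager from state s, with t(Manager) = 0. Conditioning on the first year:
t(Senior) = 1 + 0.24·t(Senior) + 0.4·t(Junior)
t(Junior) = 1 + 0.44·t(Senior) + 0.24·t(Junior)
Solving: t(Senior) = 2.8884, t(Junior) = 2.9880.
Expected years from Senior to Manager: 2.8884.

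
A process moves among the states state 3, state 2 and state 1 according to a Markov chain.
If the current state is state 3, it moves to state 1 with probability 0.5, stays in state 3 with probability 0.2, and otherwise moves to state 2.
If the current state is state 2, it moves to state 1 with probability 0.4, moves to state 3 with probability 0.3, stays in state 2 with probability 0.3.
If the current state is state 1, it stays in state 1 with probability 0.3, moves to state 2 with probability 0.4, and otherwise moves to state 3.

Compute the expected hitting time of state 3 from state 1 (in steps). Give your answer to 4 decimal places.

3.3333

Let t(s) be the expected number of steps to first reach state 3 from state s, with t(state 3) = 0. Conditioning on the first step:
t(state 2) = 1 + 0.3·t(state 2) + 0.4·t(state 1)
t(state 1) = 1 + 0.4·t(state 2) + 0.3·t(state 1)
Solving: t(state 2) = 3.3333, t(state 1) = 3.3333.
Expected steps from state 1 to state 3: 3.3333.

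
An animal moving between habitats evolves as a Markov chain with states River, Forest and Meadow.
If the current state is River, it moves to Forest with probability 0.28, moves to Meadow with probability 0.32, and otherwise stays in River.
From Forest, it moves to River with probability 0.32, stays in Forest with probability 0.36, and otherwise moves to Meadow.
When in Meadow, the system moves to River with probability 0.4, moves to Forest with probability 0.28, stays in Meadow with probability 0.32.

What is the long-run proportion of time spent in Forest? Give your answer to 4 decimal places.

0.3043

Let the stationary distribution be π with π = πP and π_1 + π_2 + π_3 = 1.
π_1 = 0.4·π_1 + 0.32·π_2 + 0.4·π_3
π_2 = 0.28·π_1 + 0.36·π_2 + 0.28·π_3
Solving with the normalization constraint gives π = (0.3757, 0.3043, 0.3200).
So the stationary probability of Forest is 0.3043.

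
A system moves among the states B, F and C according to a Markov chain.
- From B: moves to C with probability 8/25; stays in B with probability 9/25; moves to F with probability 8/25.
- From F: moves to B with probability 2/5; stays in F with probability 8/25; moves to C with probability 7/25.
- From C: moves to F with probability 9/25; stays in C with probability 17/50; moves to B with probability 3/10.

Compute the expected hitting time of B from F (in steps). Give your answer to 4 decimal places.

Let t(s) be the expected number of steps to first reach B from state s, with t(B) = 0. Conditioning on the first step:
t(F) = 1 + 0.32·t(F) + 0.28·t(C)
t(C) = 1 + 0.36·t(F) + 0.34·t(C)
Solving: t(F) = 2.7011, t(C) = 2.9885.
Expected steps from F to B: 2.7011.

2.7011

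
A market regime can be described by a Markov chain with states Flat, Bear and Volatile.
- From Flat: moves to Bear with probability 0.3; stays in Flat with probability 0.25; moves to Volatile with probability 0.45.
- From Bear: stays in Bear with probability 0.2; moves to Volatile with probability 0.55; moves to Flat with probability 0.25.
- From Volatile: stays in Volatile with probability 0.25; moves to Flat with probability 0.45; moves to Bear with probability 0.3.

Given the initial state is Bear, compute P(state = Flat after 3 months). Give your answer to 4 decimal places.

0.3220

Propagate the distribution vector 3 months from Bear.
After 0 months: (0.0000, 1.0000, 0.0000)
After 1 month: (0.2500, 0.2000, 0.5500)
After 2 months: (0.3600, 0.2800, 0.3600)
After 3 months: (0.3220, 0.2720, 0.4060)
P(in Flat after 3 months) = 0.3220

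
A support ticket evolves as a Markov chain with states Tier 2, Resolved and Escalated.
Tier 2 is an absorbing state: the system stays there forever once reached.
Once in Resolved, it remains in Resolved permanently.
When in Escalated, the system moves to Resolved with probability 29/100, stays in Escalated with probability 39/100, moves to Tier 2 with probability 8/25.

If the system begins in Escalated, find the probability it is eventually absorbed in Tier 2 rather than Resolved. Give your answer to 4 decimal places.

Let h(s) be the probability of absorption at Tier 2 starting from transient state s. Then h(Tier 2) = 1 and h(Resolved) = 0. By first-step analysis:
h(Escalated) = 0.32·1 + 0.29·0 + 0.39·h(Escalated)
Solving: h(Escalated) = 0.5246.
Starting from Escalated, the probability is 0.5246.

0.5246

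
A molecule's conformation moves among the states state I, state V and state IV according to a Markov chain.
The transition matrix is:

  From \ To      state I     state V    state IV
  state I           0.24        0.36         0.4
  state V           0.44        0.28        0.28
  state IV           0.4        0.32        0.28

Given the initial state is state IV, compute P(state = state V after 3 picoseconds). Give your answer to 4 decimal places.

0.3210

Propagate the distribution vector 3 picoseconds from state IV.
After 0 picoseconds: (0.0000, 0.0000, 1.0000)
After 1 picosecond: (0.4000, 0.3200, 0.2800)
After 2 picoseconds: (0.3488, 0.3232, 0.3280)
After 3 picoseconds: (0.3571, 0.3210, 0.3219)
P(in state V after 3 picoseconds) = 0.3210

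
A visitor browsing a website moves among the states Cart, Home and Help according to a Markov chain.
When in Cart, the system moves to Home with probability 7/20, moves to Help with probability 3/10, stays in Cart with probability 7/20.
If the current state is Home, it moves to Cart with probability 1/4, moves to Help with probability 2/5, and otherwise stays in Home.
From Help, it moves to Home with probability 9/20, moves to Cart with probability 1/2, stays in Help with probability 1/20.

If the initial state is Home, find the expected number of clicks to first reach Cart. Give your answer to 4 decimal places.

3.0857

Let t(s) be the expected number of clicks to first reach Cart from state s, with t(Cart) = 0. Conditioning on the first click:
t(Home) = 1 + 0.35·t(Home) + 0.4·t(Help)
t(Help) = 1 + 0.45·t(Home) + 0.05·t(Help)
Solving: t(Home) = 3.0857, t(Help) = 2.5143.
Expected clicks from Home to Cart: 3.0857.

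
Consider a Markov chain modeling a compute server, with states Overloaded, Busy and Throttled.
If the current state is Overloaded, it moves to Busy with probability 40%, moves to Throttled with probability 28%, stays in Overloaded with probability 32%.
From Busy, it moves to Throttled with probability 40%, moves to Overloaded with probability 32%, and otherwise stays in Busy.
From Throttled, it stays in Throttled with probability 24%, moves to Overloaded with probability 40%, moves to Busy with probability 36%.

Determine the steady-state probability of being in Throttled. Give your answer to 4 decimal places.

Let the stationary distribution be π with π = πP and π_1 + π_2 + π_3 = 1.
π_1 = 0.32·π_1 + 0.32·π_2 + 0.4·π_3
π_2 = 0.4·π_1 + 0.28·π_2 + 0.36·π_3
Solving with the normalization constraint gives π = (0.3447, 0.3461, 0.3092).
So the stationary probability of Throttled is 0.3092.

0.3092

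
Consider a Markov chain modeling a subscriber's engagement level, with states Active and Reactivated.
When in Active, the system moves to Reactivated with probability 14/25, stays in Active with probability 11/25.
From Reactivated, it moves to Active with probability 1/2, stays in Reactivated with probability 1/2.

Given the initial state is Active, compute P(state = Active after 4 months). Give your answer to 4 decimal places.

0.4717

Propagate the distribution vector 4 months from Active.
After 0 months: (1.0000, 0.0000)
After 1 month: (0.4400, 0.5600)
After 2 months: (0.4736, 0.5264)
After 3 months: (0.4716, 0.5284)
After 4 months: (0.4717, 0.5283)
P(in Active after 4 months) = 0.4717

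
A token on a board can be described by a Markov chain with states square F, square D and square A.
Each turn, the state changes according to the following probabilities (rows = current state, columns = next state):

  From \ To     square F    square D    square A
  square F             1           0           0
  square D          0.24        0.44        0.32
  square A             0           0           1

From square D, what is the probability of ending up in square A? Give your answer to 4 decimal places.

0.5714

Let h(s) be the probability of absorption at square A starting from transient state s. Then h(square A) = 1 and h(square F) = 0. By first-step analysis:
h(square D) = 0.24·0 + 0.44·h(square D) + 0.32·1
Solving: h(square D) = 0.5714.
Starting from square D, the probability is 0.5714.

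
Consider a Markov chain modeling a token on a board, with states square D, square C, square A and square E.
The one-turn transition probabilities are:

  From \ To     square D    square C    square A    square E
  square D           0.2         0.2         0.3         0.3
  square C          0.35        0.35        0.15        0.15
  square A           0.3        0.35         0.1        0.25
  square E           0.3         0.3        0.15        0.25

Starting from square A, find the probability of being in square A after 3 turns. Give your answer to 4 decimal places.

Propagate the distribution vector 3 turns from square A.
After 0 turns: (0.0000, 0.0000, 1.0000, 0.0000)
After 1 turn: (0.3000, 0.3500, 0.1000, 0.2500)
After 2 turns: (0.2875, 0.2925, 0.1900, 0.2300)
After 3 turns: (0.2859, 0.2954, 0.1836, 0.2351)
P(in square A after 3 turns) = 0.1836

0.1836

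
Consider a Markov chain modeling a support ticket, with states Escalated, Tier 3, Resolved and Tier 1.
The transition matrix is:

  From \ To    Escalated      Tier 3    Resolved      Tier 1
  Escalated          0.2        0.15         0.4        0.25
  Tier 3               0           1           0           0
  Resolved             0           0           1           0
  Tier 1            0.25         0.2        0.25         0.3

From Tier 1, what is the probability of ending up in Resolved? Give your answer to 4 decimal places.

0.6030

Let h(s) be the probability of absorption at Resolved starting from transient state s. Then h(Resolved) = 1 and h(Tier 3) = 0. By first-step analysis:
h(Escalated) = 0.2·h(Escalated) + 0.15·0 + 0.4·1 + 0.25·h(Tier 1)
h(Tier 1) = 0.25·h(Escalated) + 0.2·0 + 0.25·1 + 0.3·h(Tier 1)
Solving: h(Escalated) = 0.6884, h(Tier 1) = 0.6030.
Starting from Tier 1, the probability is 0.6030.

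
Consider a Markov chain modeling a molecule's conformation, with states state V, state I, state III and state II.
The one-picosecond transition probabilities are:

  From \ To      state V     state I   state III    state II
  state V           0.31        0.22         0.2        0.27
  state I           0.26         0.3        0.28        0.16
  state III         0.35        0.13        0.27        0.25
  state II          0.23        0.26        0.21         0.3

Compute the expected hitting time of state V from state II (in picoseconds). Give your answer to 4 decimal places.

3.7582

Let t(s) be the expected number of picoseconds to first reach state V from state s, with t(state V) = 0. Conditioning on the first picosecond:
t(state I) = 1 + 0.3·t(state I) + 0.28·t(state III) + 0.16·t(state II)
t(state III) = 1 + 0.13·t(state I) + 0.27·t(state III) + 0.25·t(state II)
t(state II) = 1 + 0.26·t(state I) + 0.21·t(state III) + 0.3·t(state II)
Solving: t(state I) = 3.6073, t(state III) = 3.2993, t(state II) = 3.7582.
Expected picoseconds from state II to state V: 3.7582.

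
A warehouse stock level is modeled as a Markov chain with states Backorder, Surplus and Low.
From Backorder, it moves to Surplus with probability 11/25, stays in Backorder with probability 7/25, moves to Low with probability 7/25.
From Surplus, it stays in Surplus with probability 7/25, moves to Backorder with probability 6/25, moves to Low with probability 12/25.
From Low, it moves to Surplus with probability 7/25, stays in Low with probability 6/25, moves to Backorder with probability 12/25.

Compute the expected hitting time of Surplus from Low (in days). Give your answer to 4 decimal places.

Let t(s) be the expected number of days to first reach Surplus from state s, with t(Surplus) = 0. Conditioning on the first day:
t(Backorder) = 1 + 0.28·t(Backorder) + 0.28·t(Low)
t(Low) = 1 + 0.48·t(Backorder) + 0.24·t(Low)
Solving: t(Backorder) = 2.5194, t(Low) = 2.9070.
Expected days from Low to Surplus: 2.9070.

2.9070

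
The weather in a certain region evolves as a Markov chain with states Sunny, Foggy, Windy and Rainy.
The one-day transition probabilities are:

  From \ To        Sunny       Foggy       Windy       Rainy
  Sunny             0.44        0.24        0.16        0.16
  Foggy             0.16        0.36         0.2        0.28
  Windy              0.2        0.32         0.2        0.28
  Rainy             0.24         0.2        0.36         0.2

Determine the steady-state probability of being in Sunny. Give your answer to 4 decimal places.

0.2604

Let the stationary distribution be π with π = πP and π_1 + π_2 + π_3 + π_4 = 1.
π_1 = 0.44·π_1 + 0.16·π_2 + 0.2·π_3 + 0.24·π_4
π_2 = 0.24·π_1 + 0.36·π_2 + 0.32·π_3 + 0.2·π_4
π_3 = 0.16·π_1 + 0.2·π_2 + 0.2·π_3 + 0.36·π_4
Solving with the normalization constraint gives π = (0.2604, 0.2828, 0.2264, 0.2303).
So the stationary probability of Sunny is 0.2604.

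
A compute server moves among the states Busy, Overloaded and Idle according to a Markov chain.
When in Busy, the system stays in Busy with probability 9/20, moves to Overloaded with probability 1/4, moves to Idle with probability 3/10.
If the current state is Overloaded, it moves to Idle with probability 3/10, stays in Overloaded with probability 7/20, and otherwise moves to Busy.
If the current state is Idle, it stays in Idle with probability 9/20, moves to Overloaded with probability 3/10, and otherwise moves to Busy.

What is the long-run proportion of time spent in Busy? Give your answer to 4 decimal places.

Let the stationary distribution be π with π = πP and π_1 + π_2 + π_3 = 1.
π_1 = 0.45·π_1 + 0.35·π_2 + 0.25·π_3
π_2 = 0.25·π_1 + 0.35·π_2 + 0.3·π_3
Solving with the normalization constraint gives π = (0.3497, 0.2974, 0.3529).
So the stationary probability of Busy is 0.3497.

0.3497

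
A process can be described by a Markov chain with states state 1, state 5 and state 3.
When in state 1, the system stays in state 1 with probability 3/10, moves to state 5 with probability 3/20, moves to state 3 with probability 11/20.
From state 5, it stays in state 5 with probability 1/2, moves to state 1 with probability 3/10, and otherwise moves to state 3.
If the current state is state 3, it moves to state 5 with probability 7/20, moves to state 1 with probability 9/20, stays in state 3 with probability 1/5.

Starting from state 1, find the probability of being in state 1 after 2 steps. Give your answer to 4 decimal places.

Sum over the intermediate state after 1 step:
P = P(state 1→state 1)·P(state 1→state 1) + P(state 1→state 5)·P(state 5→state 1) + P(state 1→state 3)·P(state 3→state 1)
  = 0.3×0.3 + 0.15×0.3 + 0.55×0.45
  = 0.0900 + 0.0450 + 0.2475 = 0.3825

0.3825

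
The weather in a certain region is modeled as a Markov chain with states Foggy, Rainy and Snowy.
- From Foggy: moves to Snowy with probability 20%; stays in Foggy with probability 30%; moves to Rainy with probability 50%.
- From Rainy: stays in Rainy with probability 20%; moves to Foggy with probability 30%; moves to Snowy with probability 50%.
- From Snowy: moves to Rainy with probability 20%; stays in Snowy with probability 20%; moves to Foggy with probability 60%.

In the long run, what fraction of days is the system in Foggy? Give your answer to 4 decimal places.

Let the stationary distribution be π with π = πP and π_1 + π_2 + π_3 = 1.
π_1 = 0.3·π_1 + 0.3·π_2 + 0.6·π_3
π_2 = 0.5·π_1 + 0.2·π_2 + 0.2·π_3
Solving with the normalization constraint gives π = (0.3885, 0.3165, 0.2950).
So the stationary probability of Foggy is 0.3885.

0.3885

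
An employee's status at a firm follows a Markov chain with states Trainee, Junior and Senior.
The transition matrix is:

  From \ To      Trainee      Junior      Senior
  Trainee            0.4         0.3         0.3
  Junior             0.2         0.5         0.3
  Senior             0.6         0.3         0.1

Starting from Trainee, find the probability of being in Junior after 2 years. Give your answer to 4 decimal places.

Sum over the intermediate state after 1 year:
P = P(Trainee→Trainee)·P(Trainee→Junior) + P(Trainee→Junior)·P(Junior→Junior) + P(Trainee→Senior)·P(Senior→Junior)
  = 0.4×0.3 + 0.3×0.5 + 0.3×0.3
  = 0.1200 + 0.1500 + 0.0900 = 0.3600

0.3600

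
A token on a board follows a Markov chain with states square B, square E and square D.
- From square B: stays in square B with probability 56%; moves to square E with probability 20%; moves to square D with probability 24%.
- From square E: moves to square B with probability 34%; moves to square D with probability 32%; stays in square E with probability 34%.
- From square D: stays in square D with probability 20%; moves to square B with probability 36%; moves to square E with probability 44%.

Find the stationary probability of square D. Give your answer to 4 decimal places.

0.2541

Let the stationary distribution be π with π = πP and π_1 + π_2 + π_3 = 1.
π_1 = 0.56·π_1 + 0.34·π_2 + 0.36·π_3
π_2 = 0.2·π_1 + 0.34·π_2 + 0.44·π_3
Solving with the normalization constraint gives π = (0.4424, 0.3035, 0.2541).
So the stationary probability of square D is 0.2541.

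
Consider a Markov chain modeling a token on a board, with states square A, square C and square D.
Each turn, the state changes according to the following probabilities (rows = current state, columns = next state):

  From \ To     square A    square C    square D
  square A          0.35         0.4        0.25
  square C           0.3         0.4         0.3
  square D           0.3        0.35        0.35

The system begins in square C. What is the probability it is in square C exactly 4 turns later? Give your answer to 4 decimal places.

Propagate the distribution vector 4 turns from square C.
After 0 turns: (0.0000, 1.0000, 0.0000)
After 1 turn: (0.3000, 0.4000, 0.3000)
After 2 turns: (0.3150, 0.3850, 0.3000)
After 3 turns: (0.3158, 0.3850, 0.2993)
After 4 turns: (0.3158, 0.3850, 0.2992)
P(in square C after 4 turns) = 0.3850

0.3850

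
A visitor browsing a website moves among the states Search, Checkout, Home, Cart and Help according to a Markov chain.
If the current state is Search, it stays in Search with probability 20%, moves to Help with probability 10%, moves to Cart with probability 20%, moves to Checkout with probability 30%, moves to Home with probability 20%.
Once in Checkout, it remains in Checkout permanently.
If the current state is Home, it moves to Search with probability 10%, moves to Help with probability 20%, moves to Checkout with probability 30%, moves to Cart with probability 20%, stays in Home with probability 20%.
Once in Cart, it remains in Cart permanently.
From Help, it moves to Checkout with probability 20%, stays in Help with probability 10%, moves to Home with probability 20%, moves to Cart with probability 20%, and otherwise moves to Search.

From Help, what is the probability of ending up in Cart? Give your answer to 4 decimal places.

0.4508

Let h(s) be the probability of absorption at Cart starting from transient state s. Then h(Cart) = 1 and h(Checkout) = 0. By first-step analysis:
h(Search) = 0.2·h(Search) + 0.3·0 + 0.2·h(Home) + 0.2·1 + 0.1·h(Help)
h(Home) = 0.1·h(Search) + 0.3·0 + 0.2·h(Home) + 0.2·1 + 0.2·h(Help)
h(Help) = 0.3·h(Search) + 0.2·0 + 0.2·h(Home) + 0.2·1 + 0.1·h(Help)
Solving: h(Search) = 0.4098, h(Home) = 0.4139, h(Help) = 0.4508.
Starting from Help, the probability is 0.4508.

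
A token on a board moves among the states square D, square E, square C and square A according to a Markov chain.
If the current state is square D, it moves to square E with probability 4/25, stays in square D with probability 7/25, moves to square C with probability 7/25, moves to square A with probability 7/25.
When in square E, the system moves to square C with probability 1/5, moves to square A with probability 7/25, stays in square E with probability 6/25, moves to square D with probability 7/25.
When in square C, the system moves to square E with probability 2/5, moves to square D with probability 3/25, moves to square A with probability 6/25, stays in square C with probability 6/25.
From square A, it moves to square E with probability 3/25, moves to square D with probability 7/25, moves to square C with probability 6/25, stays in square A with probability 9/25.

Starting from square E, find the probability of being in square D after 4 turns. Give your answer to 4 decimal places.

Propagate the distribution vector 4 turns from square E.
After 0 turns: (0.0000, 1.0000, 0.0000, 0.0000)
After 1 turn: (0.2800, 0.2400, 0.2000, 0.2800)
After 2 turns: (0.2480, 0.2160, 0.2416, 0.2944)
After 3 turns: (0.2413, 0.2235, 0.2413, 0.2939)
After 4 turns: (0.2414, 0.2240, 0.2407, 0.2939)
P(in square D after 4 turns) = 0.2414

0.2414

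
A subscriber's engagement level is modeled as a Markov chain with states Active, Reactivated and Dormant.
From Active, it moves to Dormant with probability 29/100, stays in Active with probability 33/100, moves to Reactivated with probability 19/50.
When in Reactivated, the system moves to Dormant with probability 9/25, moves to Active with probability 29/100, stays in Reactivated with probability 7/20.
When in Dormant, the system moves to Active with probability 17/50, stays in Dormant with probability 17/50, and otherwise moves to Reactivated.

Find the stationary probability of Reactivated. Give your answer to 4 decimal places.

0.3496

Let the stationary distribution be π with π = πP and π_1 + π_2 + π_3 = 1.
π_1 = 0.33·π_1 + 0.29·π_2 + 0.34·π_3
π_2 = 0.38·π_1 + 0.35·π_2 + 0.32·π_3
Solving with the normalization constraint gives π = (0.3193, 0.3496, 0.3310).
So the stationary probability of Reactivated is 0.3496.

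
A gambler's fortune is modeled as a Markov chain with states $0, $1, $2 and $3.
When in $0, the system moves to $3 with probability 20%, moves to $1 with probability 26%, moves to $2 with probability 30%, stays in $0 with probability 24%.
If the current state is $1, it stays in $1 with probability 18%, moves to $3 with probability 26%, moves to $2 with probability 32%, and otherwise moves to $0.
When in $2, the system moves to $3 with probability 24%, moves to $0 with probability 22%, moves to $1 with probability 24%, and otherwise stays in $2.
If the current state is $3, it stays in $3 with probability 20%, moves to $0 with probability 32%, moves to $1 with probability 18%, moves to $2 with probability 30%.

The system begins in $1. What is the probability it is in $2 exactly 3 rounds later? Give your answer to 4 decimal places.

0.3044

Propagate the distribution vector 3 rounds from $1.
After 0 rounds: (0.0000, 1.0000, 0.0000, 0.0000)
After 1 round: (0.2400, 0.1800, 0.3200, 0.2600)
After 2 rounds: (0.2544, 0.2184, 0.3036, 0.2236)
After 3 rounds: (0.2518, 0.2186, 0.3044, 0.2252)
P(in $2 after 3 rounds) = 0.3044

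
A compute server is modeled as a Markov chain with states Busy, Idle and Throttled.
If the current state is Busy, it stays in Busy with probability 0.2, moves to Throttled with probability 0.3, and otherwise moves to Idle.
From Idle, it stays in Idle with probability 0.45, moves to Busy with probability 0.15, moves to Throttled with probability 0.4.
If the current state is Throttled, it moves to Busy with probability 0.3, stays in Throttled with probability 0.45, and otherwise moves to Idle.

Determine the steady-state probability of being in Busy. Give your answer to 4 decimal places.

0.2207

Let the stationary distribution be π with π = πP and π_1 + π_2 + π_3 = 1.
π_1 = 0.2·π_1 + 0.15·π_2 + 0.3·π_3
π_2 = 0.5·π_1 + 0.45·π_2 + 0.25·π_3
Solving with the normalization constraint gives π = (0.2207, 0.3815, 0.3978).
So the stationary probability of Busy is 0.2207.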